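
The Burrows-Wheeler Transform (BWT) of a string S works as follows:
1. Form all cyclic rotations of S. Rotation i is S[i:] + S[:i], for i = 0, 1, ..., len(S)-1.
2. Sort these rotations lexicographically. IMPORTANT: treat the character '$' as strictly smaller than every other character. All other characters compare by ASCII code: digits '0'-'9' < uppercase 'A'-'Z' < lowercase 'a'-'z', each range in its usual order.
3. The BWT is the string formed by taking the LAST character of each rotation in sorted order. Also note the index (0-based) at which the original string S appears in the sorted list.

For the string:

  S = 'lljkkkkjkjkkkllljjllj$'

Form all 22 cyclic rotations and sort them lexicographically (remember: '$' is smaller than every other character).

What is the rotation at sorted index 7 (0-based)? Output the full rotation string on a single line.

Answer: kjkjkkkllljjllj$lljkkk

Derivation:
All 22 rotations (rotation i = S[i:]+S[:i]):
  rot[0] = lljkkkkjkjkkkllljjllj$
  rot[1] = ljkkkkjkjkkkllljjllj$l
  rot[2] = jkkkkjkjkkkllljjllj$ll
  rot[3] = kkkkjkjkkkllljjllj$llj
  rot[4] = kkkjkjkkkllljjllj$lljk
  rot[5] = kkjkjkkkllljjllj$lljkk
  rot[6] = kjkjkkkllljjllj$lljkkk
  rot[7] = jkjkkkllljjllj$lljkkkk
  rot[8] = kjkkkllljjllj$lljkkkkj
  rot[9] = jkkkllljjllj$lljkkkkjk
  rot[10] = kkkllljjllj$lljkkkkjkj
  rot[11] = kkllljjllj$lljkkkkjkjk
  rot[12] = kllljjllj$lljkkkkjkjkk
  rot[13] = llljjllj$lljkkkkjkjkkk
  rot[14] = lljjllj$lljkkkkjkjkkkl
  rot[15] = ljjllj$lljkkkkjkjkkkll
  rot[16] = jjllj$lljkkkkjkjkkklll
  rot[17] = jllj$lljkkkkjkjkkklllj
  rot[18] = llj$lljkkkkjkjkkkllljj
  rot[19] = lj$lljkkkkjkjkkkllljjl
  rot[20] = j$lljkkkkjkjkkkllljjll
  rot[21] = $lljkkkkjkjkkkllljjllj
Sorted (with $ < everything):
  sorted[0] = $lljkkkkjkjkkkllljjllj
  sorted[1] = j$lljkkkkjkjkkkllljjll
  sorted[2] = jjllj$lljkkkkjkjkkklll
  sorted[3] = jkjkkkllljjllj$lljkkkk
  sorted[4] = jkkkkjkjkkkllljjllj$ll
  sorted[5] = jkkkllljjllj$lljkkkkjk
  sorted[6] = jllj$lljkkkkjkjkkklllj
  sorted[7] = kjkjkkkllljjllj$lljkkk
  sorted[8] = kjkkkllljjllj$lljkkkkj
  sorted[9] = kkjkjkkkllljjllj$lljkk
  sorted[10] = kkkjkjkkkllljjllj$lljk
  sorted[11] = kkkkjkjkkkllljjllj$llj
  sorted[12] = kkkllljjllj$lljkkkkjkj
  sorted[13] = kkllljjllj$lljkkkkjkjk
  sorted[14] = kllljjllj$lljkkkkjkjkk
  sorted[15] = lj$lljkkkkjkjkkkllljjl
  sorted[16] = ljjllj$lljkkkkjkjkkkll
  sorted[17] = ljkkkkjkjkkkllljjllj$l
  sorted[18] = llj$lljkkkkjkjkkkllljj
  sorted[19] = lljjllj$lljkkkkjkjkkkl
  sorted[20] = lljkkkkjkjkkkllljjllj$
  sorted[21] = llljjllj$lljkkkkjkjkkk
sorted[7] = kjkjkkkllljjllj$lljkkk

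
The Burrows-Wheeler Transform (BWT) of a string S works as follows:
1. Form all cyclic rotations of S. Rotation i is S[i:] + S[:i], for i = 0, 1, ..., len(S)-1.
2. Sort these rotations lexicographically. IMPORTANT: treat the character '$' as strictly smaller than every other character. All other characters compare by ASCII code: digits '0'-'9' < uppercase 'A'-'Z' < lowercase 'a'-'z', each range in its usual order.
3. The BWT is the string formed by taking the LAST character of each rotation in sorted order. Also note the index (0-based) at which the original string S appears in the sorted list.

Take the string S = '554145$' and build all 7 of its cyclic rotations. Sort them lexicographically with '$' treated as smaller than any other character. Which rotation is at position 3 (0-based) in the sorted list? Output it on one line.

All 7 rotations (rotation i = S[i:]+S[:i]):
  rot[0] = 554145$
  rot[1] = 54145$5
  rot[2] = 4145$55
  rot[3] = 145$554
  rot[4] = 45$5541
  rot[5] = 5$55414
  rot[6] = $554145
Sorted (with $ < everything):
  sorted[0] = $554145
  sorted[1] = 145$554
  sorted[2] = 4145$55
  sorted[3] = 45$5541
  sorted[4] = 5$55414
  sorted[5] = 54145$5
  sorted[6] = 554145$
sorted[3] = 45$5541

Answer: 45$5541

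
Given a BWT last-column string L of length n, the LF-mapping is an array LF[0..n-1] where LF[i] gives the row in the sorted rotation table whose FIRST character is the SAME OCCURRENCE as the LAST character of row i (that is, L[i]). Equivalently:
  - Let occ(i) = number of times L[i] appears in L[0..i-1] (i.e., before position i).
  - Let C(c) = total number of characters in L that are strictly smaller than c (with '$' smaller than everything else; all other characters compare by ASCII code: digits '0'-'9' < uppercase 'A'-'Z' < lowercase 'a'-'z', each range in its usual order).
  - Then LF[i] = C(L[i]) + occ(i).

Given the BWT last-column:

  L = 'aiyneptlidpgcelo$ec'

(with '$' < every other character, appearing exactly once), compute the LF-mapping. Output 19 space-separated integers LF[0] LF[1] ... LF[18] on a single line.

Answer: 1 9 18 13 5 15 17 11 10 4 16 8 2 6 12 14 0 7 3

Derivation:
Char counts: '$':1, 'a':1, 'c':2, 'd':1, 'e':3, 'g':1, 'i':2, 'l':2, 'n':1, 'o':1, 'p':2, 't':1, 'y':1
C (first-col start): C('$')=0, C('a')=1, C('c')=2, C('d')=4, C('e')=5, C('g')=8, C('i')=9, C('l')=11, C('n')=13, C('o')=14, C('p')=15, C('t')=17, C('y')=18
L[0]='a': occ=0, LF[0]=C('a')+0=1+0=1
L[1]='i': occ=0, LF[1]=C('i')+0=9+0=9
L[2]='y': occ=0, LF[2]=C('y')+0=18+0=18
L[3]='n': occ=0, LF[3]=C('n')+0=13+0=13
L[4]='e': occ=0, LF[4]=C('e')+0=5+0=5
L[5]='p': occ=0, LF[5]=C('p')+0=15+0=15
L[6]='t': occ=0, LF[6]=C('t')+0=17+0=17
L[7]='l': occ=0, LF[7]=C('l')+0=11+0=11
L[8]='i': occ=1, LF[8]=C('i')+1=9+1=10
L[9]='d': occ=0, LF[9]=C('d')+0=4+0=4
L[10]='p': occ=1, LF[10]=C('p')+1=15+1=16
L[11]='g': occ=0, LF[11]=C('g')+0=8+0=8
L[12]='c': occ=0, LF[12]=C('c')+0=2+0=2
L[13]='e': occ=1, LF[13]=C('e')+1=5+1=6
L[14]='l': occ=1, LF[14]=C('l')+1=11+1=12
L[15]='o': occ=0, LF[15]=C('o')+0=14+0=14
L[16]='$': occ=0, LF[16]=C('$')+0=0+0=0
L[17]='e': occ=2, LF[17]=C('e')+2=5+2=7
L[18]='c': occ=1, LF[18]=C('c')+1=2+1=3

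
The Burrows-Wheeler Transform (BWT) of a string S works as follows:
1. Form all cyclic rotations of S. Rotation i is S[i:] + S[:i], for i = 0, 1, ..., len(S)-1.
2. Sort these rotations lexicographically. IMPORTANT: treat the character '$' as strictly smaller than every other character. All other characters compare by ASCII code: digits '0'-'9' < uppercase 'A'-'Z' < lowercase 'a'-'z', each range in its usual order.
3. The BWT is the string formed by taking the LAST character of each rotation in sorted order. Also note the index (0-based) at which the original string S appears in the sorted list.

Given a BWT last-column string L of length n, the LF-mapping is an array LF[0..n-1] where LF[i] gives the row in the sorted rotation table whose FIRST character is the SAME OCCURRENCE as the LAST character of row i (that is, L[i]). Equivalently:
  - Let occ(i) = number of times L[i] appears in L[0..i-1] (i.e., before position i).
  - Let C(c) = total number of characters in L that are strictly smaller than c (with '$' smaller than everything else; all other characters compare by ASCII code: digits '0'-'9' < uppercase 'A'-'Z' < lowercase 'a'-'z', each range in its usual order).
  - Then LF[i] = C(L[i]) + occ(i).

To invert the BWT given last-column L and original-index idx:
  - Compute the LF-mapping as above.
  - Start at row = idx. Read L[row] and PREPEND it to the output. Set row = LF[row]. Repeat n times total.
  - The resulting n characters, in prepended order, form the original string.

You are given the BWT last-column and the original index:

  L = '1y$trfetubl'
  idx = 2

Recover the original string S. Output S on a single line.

LF mapping: 1 10 0 7 6 4 3 8 9 2 5
Walk LF starting at row 2, prepending L[row]:
  step 1: row=2, L[2]='$', prepend. Next row=LF[2]=0
  step 2: row=0, L[0]='1', prepend. Next row=LF[0]=1
  step 3: row=1, L[1]='y', prepend. Next row=LF[1]=10
  step 4: row=10, L[10]='l', prepend. Next row=LF[10]=5
  step 5: row=5, L[5]='f', prepend. Next row=LF[5]=4
  step 6: row=4, L[4]='r', prepend. Next row=LF[4]=6
  step 7: row=6, L[6]='e', prepend. Next row=LF[6]=3
  step 8: row=3, L[3]='t', prepend. Next row=LF[3]=7
  step 9: row=7, L[7]='t', prepend. Next row=LF[7]=8
  step 10: row=8, L[8]='u', prepend. Next row=LF[8]=9
  step 11: row=9, L[9]='b', prepend. Next row=LF[9]=2
Reversed output: butterfly1$

Answer: butterfly1$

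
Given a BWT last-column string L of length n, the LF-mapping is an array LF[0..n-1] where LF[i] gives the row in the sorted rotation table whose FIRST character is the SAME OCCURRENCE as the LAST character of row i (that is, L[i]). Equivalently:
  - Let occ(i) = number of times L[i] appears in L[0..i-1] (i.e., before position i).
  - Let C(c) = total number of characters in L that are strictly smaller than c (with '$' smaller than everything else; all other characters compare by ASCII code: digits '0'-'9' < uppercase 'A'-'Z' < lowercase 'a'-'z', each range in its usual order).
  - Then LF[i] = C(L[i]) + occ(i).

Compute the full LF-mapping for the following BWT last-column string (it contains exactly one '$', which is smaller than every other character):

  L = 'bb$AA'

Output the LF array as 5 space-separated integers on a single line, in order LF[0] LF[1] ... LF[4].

Char counts: '$':1, 'A':2, 'b':2
C (first-col start): C('$')=0, C('A')=1, C('b')=3
L[0]='b': occ=0, LF[0]=C('b')+0=3+0=3
L[1]='b': occ=1, LF[1]=C('b')+1=3+1=4
L[2]='$': occ=0, LF[2]=C('$')+0=0+0=0
L[3]='A': occ=0, LF[3]=C('A')+0=1+0=1
L[4]='A': occ=1, LF[4]=C('A')+1=1+1=2

Answer: 3 4 0 1 2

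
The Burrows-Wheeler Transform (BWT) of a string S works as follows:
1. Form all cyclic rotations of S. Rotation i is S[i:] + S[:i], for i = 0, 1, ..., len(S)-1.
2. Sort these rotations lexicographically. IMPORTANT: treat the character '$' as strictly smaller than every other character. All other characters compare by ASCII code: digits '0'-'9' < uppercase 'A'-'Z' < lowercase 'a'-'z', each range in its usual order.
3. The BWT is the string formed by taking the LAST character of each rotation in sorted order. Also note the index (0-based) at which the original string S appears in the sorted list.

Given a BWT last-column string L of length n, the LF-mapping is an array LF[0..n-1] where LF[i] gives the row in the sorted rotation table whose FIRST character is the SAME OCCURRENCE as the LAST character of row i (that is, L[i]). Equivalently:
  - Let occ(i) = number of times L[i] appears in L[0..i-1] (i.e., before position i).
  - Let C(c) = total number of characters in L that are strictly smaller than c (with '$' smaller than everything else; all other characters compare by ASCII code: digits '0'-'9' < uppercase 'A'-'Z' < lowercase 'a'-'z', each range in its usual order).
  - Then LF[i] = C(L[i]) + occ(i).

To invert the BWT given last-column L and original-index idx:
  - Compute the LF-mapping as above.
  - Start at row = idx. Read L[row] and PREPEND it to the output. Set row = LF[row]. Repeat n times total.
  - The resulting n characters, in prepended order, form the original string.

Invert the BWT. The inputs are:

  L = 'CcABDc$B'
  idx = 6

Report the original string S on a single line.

Answer: cABBcDC$

Derivation:
LF mapping: 4 6 1 2 5 7 0 3
Walk LF starting at row 6, prepending L[row]:
  step 1: row=6, L[6]='$', prepend. Next row=LF[6]=0
  step 2: row=0, L[0]='C', prepend. Next row=LF[0]=4
  step 3: row=4, L[4]='D', prepend. Next row=LF[4]=5
  step 4: row=5, L[5]='c', prepend. Next row=LF[5]=7
  step 5: row=7, L[7]='B', prepend. Next row=LF[7]=3
  step 6: row=3, L[3]='B', prepend. Next row=LF[3]=2
  step 7: row=2, L[2]='A', prepend. Next row=LF[2]=1
  step 8: row=1, L[1]='c', prepend. Next row=LF[1]=6
Reversed output: cABBcDC$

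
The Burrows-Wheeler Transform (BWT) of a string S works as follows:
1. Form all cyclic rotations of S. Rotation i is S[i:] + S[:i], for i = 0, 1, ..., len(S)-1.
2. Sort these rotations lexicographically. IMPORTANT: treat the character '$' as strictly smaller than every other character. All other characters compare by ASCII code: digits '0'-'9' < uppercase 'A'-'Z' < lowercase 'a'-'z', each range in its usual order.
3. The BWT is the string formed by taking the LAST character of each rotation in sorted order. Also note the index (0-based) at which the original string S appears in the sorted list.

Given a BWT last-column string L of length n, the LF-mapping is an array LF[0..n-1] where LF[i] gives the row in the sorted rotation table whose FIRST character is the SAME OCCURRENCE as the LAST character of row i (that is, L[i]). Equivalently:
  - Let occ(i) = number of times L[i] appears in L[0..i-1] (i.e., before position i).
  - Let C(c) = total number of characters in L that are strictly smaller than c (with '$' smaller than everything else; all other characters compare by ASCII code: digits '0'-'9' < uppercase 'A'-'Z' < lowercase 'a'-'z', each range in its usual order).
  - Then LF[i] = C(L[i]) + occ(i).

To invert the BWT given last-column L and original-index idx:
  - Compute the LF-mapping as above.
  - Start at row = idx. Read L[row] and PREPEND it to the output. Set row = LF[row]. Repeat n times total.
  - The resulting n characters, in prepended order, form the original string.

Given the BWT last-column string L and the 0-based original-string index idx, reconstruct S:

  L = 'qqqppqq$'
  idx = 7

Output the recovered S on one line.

Answer: qqqpqpq$

Derivation:
LF mapping: 3 4 5 1 2 6 7 0
Walk LF starting at row 7, prepending L[row]:
  step 1: row=7, L[7]='$', prepend. Next row=LF[7]=0
  step 2: row=0, L[0]='q', prepend. Next row=LF[0]=3
  step 3: row=3, L[3]='p', prepend. Next row=LF[3]=1
  step 4: row=1, L[1]='q', prepend. Next row=LF[1]=4
  step 5: row=4, L[4]='p', prepend. Next row=LF[4]=2
  step 6: row=2, L[2]='q', prepend. Next row=LF[2]=5
  step 7: row=5, L[5]='q', prepend. Next row=LF[5]=6
  step 8: row=6, L[6]='q', prepend. Next row=LF[6]=7
Reversed output: qqqpqpq$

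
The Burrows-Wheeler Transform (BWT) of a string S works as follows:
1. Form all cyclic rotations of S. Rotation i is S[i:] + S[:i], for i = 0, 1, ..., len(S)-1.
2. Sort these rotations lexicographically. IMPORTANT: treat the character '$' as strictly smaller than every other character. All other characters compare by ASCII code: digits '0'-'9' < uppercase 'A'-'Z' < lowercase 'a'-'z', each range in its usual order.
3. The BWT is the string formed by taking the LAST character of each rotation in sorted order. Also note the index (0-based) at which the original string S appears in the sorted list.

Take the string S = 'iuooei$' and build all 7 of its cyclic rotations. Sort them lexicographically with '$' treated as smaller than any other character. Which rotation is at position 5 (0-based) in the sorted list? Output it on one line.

Answer: ooei$iu

Derivation:
All 7 rotations (rotation i = S[i:]+S[:i]):
  rot[0] = iuooei$
  rot[1] = uooei$i
  rot[2] = ooei$iu
  rot[3] = oei$iuo
  rot[4] = ei$iuoo
  rot[5] = i$iuooe
  rot[6] = $iuooei
Sorted (with $ < everything):
  sorted[0] = $iuooei
  sorted[1] = ei$iuoo
  sorted[2] = i$iuooe
  sorted[3] = iuooei$
  sorted[4] = oei$iuo
  sorted[5] = ooei$iu
  sorted[6] = uooei$i
sorted[5] = ooei$iu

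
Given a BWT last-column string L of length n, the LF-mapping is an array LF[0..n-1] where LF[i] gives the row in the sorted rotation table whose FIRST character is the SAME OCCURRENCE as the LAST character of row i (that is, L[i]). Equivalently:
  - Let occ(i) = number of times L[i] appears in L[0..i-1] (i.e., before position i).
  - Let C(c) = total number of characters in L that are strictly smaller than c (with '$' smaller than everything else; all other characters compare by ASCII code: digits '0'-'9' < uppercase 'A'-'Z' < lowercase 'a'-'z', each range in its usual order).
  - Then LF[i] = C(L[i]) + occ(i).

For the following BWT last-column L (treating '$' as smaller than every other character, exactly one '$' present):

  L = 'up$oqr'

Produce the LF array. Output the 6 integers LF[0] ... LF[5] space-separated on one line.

Answer: 5 2 0 1 3 4

Derivation:
Char counts: '$':1, 'o':1, 'p':1, 'q':1, 'r':1, 'u':1
C (first-col start): C('$')=0, C('o')=1, C('p')=2, C('q')=3, C('r')=4, C('u')=5
L[0]='u': occ=0, LF[0]=C('u')+0=5+0=5
L[1]='p': occ=0, LF[1]=C('p')+0=2+0=2
L[2]='$': occ=0, LF[2]=C('$')+0=0+0=0
L[3]='o': occ=0, LF[3]=C('o')+0=1+0=1
L[4]='q': occ=0, LF[4]=C('q')+0=3+0=3
L[5]='r': occ=0, LF[5]=C('r')+0=4+0=4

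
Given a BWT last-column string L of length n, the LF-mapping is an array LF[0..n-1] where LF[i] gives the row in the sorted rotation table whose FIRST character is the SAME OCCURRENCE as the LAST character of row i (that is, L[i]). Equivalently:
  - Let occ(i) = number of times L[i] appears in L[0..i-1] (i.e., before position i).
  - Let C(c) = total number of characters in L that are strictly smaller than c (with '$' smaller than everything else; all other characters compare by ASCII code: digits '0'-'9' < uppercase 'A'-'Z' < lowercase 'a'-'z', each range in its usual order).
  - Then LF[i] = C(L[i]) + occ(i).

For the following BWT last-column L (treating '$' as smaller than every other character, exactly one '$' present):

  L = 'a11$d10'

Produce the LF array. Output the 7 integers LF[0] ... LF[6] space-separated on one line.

Answer: 5 2 3 0 6 4 1

Derivation:
Char counts: '$':1, '0':1, '1':3, 'a':1, 'd':1
C (first-col start): C('$')=0, C('0')=1, C('1')=2, C('a')=5, C('d')=6
L[0]='a': occ=0, LF[0]=C('a')+0=5+0=5
L[1]='1': occ=0, LF[1]=C('1')+0=2+0=2
L[2]='1': occ=1, LF[2]=C('1')+1=2+1=3
L[3]='$': occ=0, LF[3]=C('$')+0=0+0=0
L[4]='d': occ=0, LF[4]=C('d')+0=6+0=6
L[5]='1': occ=2, LF[5]=C('1')+2=2+2=4
L[6]='0': occ=0, LF[6]=C('0')+0=1+0=1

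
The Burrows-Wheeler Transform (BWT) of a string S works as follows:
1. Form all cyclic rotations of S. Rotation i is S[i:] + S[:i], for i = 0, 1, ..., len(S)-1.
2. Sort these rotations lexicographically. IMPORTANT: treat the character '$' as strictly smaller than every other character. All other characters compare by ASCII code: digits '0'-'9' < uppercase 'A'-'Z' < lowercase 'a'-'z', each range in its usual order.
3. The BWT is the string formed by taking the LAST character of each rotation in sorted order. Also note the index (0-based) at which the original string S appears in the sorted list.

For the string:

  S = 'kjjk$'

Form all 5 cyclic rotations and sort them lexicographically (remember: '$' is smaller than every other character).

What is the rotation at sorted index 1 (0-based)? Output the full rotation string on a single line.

All 5 rotations (rotation i = S[i:]+S[:i]):
  rot[0] = kjjk$
  rot[1] = jjk$k
  rot[2] = jk$kj
  rot[3] = k$kjj
  rot[4] = $kjjk
Sorted (with $ < everything):
  sorted[0] = $kjjk
  sorted[1] = jjk$k
  sorted[2] = jk$kj
  sorted[3] = k$kjj
  sorted[4] = kjjk$
sorted[1] = jjk$k

Answer: jjk$k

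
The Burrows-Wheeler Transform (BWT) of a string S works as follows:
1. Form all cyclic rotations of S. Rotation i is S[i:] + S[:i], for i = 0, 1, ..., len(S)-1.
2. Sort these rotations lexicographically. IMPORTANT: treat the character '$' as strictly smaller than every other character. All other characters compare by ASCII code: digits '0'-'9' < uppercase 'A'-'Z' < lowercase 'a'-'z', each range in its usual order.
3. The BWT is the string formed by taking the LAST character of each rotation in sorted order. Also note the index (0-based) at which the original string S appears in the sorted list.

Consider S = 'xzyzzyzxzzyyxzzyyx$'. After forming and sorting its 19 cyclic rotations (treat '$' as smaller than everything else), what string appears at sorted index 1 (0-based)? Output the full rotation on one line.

All 19 rotations (rotation i = S[i:]+S[:i]):
  rot[0] = xzyzzyzxzzyyxzzyyx$
  rot[1] = zyzzyzxzzyyxzzyyx$x
  rot[2] = yzzyzxzzyyxzzyyx$xz
  rot[3] = zzyzxzzyyxzzyyx$xzy
  rot[4] = zyzxzzyyxzzyyx$xzyz
  rot[5] = yzxzzyyxzzyyx$xzyzz
  rot[6] = zxzzyyxzzyyx$xzyzzy
  rot[7] = xzzyyxzzyyx$xzyzzyz
  rot[8] = zzyyxzzyyx$xzyzzyzx
  rot[9] = zyyxzzyyx$xzyzzyzxz
  rot[10] = yyxzzyyx$xzyzzyzxzz
  rot[11] = yxzzyyx$xzyzzyzxzzy
  rot[12] = xzzyyx$xzyzzyzxzzyy
  rot[13] = zzyyx$xzyzzyzxzzyyx
  rot[14] = zyyx$xzyzzyzxzzyyxz
  rot[15] = yyx$xzyzzyzxzzyyxzz
  rot[16] = yx$xzyzzyzxzzyyxzzy
  rot[17] = x$xzyzzyzxzzyyxzzyy
  rot[18] = $xzyzzyzxzzyyxzzyyx
Sorted (with $ < everything):
  sorted[0] = $xzyzzyzxzzyyxzzyyx
  sorted[1] = x$xzyzzyzxzzyyxzzyy
  sorted[2] = xzyzzyzxzzyyxzzyyx$
  sorted[3] = xzzyyx$xzyzzyzxzzyy
  sorted[4] = xzzyyxzzyyx$xzyzzyz
  sorted[5] = yx$xzyzzyzxzzyyxzzy
  sorted[6] = yxzzyyx$xzyzzyzxzzy
  sorted[7] = yyx$xzyzzyzxzzyyxzz
  sorted[8] = yyxzzyyx$xzyzzyzxzz
  sorted[9] = yzxzzyyxzzyyx$xzyzz
  sorted[10] = yzzyzxzzyyxzzyyx$xz
  sorted[11] = zxzzyyxzzyyx$xzyzzy
  sorted[12] = zyyx$xzyzzyzxzzyyxz
  sorted[13] = zyyxzzyyx$xzyzzyzxz
  sorted[14] = zyzxzzyyxzzyyx$xzyz
  sorted[15] = zyzzyzxzzyyxzzyyx$x
  sorted[16] = zzyyx$xzyzzyzxzzyyx
  sorted[17] = zzyyxzzyyx$xzyzzyzx
  sorted[18] = zzyzxzzyyxzzyyx$xzy
sorted[1] = x$xzyzzyzxzzyyxzzyy

Answer: x$xzyzzyzxzzyyxzzyy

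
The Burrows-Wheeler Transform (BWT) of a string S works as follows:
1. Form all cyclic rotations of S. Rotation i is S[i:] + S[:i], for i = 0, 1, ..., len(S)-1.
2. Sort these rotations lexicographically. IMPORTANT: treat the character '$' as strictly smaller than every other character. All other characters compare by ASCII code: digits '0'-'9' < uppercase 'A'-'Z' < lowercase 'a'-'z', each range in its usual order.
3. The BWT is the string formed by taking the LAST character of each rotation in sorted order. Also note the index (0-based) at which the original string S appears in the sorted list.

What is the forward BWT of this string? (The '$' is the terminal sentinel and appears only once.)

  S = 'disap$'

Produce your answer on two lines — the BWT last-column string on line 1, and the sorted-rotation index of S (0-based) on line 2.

Answer: ps$dai
2

Derivation:
All 6 rotations (rotation i = S[i:]+S[:i]):
  rot[0] = disap$
  rot[1] = isap$d
  rot[2] = sap$di
  rot[3] = ap$dis
  rot[4] = p$disa
  rot[5] = $disap
Sorted (with $ < everything):
  sorted[0] = $disap  (last char: 'p')
  sorted[1] = ap$dis  (last char: 's')
  sorted[2] = disap$  (last char: '$')
  sorted[3] = isap$d  (last char: 'd')
  sorted[4] = p$disa  (last char: 'a')
  sorted[5] = sap$di  (last char: 'i')
Last column: ps$dai
Original string S is at sorted index 2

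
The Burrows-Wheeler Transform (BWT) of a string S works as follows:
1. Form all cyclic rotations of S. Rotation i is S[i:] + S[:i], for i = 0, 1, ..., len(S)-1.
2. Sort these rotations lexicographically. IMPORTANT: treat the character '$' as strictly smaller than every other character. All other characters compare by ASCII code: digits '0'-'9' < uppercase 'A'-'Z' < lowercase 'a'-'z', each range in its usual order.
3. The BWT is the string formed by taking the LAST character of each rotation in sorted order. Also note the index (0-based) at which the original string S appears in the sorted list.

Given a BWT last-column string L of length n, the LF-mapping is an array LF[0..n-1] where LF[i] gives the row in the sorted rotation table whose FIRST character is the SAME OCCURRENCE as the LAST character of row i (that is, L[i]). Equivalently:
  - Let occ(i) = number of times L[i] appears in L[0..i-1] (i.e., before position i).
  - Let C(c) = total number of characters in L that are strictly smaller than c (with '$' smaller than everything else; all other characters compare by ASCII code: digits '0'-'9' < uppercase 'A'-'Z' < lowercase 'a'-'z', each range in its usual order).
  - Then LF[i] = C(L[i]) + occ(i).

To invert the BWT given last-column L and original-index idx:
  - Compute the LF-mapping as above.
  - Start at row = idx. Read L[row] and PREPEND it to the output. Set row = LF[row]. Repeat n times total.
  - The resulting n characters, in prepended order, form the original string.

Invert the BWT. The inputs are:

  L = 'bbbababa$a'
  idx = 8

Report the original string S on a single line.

Answer: babbaabab$

Derivation:
LF mapping: 5 6 7 1 8 2 9 3 0 4
Walk LF starting at row 8, prepending L[row]:
  step 1: row=8, L[8]='$', prepend. Next row=LF[8]=0
  step 2: row=0, L[0]='b', prepend. Next row=LF[0]=5
  step 3: row=5, L[5]='a', prepend. Next row=LF[5]=2
  step 4: row=2, L[2]='b', prepend. Next row=LF[2]=7
  step 5: row=7, L[7]='a', prepend. Next row=LF[7]=3
  step 6: row=3, L[3]='a', prepend. Next row=LF[3]=1
  step 7: row=1, L[1]='b', prepend. Next row=LF[1]=6
  step 8: row=6, L[6]='b', prepend. Next row=LF[6]=9
  step 9: row=9, L[9]='a', prepend. Next row=LF[9]=4
  step 10: row=4, L[4]='b', prepend. Next row=LF[4]=8
Reversed output: babbaabab$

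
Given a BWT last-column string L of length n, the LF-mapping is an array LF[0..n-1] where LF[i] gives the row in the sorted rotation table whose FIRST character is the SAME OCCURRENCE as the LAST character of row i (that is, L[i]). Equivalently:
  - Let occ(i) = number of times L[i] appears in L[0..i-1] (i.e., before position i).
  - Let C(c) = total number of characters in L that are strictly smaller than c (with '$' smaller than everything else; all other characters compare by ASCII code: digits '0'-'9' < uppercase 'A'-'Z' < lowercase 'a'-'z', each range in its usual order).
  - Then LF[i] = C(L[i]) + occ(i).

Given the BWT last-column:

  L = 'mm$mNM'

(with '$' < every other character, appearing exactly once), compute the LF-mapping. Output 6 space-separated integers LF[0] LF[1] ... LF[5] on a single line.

Answer: 3 4 0 5 2 1

Derivation:
Char counts: '$':1, 'M':1, 'N':1, 'm':3
C (first-col start): C('$')=0, C('M')=1, C('N')=2, C('m')=3
L[0]='m': occ=0, LF[0]=C('m')+0=3+0=3
L[1]='m': occ=1, LF[1]=C('m')+1=3+1=4
L[2]='$': occ=0, LF[2]=C('$')+0=0+0=0
L[3]='m': occ=2, LF[3]=C('m')+2=3+2=5
L[4]='N': occ=0, LF[4]=C('N')+0=2+0=2
L[5]='M': occ=0, LF[5]=C('M')+0=1+0=1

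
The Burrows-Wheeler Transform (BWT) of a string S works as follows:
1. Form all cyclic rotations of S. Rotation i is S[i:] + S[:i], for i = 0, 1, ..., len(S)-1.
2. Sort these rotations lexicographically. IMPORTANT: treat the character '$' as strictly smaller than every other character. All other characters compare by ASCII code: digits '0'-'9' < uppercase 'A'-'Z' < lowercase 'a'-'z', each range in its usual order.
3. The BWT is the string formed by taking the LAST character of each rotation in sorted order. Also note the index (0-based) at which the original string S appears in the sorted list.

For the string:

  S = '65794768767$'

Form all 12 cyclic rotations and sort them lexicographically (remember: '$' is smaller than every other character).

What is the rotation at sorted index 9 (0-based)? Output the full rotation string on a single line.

Answer: 794768767$65

Derivation:
All 12 rotations (rotation i = S[i:]+S[:i]):
  rot[0] = 65794768767$
  rot[1] = 5794768767$6
  rot[2] = 794768767$65
  rot[3] = 94768767$657
  rot[4] = 4768767$6579
  rot[5] = 768767$65794
  rot[6] = 68767$657947
  rot[7] = 8767$6579476
  rot[8] = 767$65794768
  rot[9] = 67$657947687
  rot[10] = 7$6579476876
  rot[11] = $65794768767
Sorted (with $ < everything):
  sorted[0] = $65794768767
  sorted[1] = 4768767$6579
  sorted[2] = 5794768767$6
  sorted[3] = 65794768767$
  sorted[4] = 67$657947687
  sorted[5] = 68767$657947
  sorted[6] = 7$6579476876
  sorted[7] = 767$65794768
  sorted[8] = 768767$65794
  sorted[9] = 794768767$65
  sorted[10] = 8767$6579476
  sorted[11] = 94768767$657
sorted[9] = 794768767$65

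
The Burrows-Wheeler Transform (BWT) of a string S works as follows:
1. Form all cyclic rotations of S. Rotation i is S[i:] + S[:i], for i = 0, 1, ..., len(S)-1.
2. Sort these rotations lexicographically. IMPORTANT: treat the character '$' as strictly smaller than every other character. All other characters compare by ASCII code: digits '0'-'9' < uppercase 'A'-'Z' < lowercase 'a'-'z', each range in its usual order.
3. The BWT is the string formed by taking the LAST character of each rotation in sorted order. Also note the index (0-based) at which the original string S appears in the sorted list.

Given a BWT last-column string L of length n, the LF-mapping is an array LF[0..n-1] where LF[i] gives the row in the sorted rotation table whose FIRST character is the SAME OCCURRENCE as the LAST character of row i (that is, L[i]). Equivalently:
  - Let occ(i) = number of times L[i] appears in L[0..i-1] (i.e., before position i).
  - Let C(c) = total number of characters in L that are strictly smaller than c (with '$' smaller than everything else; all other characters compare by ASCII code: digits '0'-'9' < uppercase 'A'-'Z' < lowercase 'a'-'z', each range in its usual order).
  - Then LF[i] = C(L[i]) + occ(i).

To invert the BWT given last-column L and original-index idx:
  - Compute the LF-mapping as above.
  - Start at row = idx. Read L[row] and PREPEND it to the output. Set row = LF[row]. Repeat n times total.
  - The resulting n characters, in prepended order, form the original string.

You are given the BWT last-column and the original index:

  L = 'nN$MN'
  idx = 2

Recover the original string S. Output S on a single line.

LF mapping: 4 2 0 1 3
Walk LF starting at row 2, prepending L[row]:
  step 1: row=2, L[2]='$', prepend. Next row=LF[2]=0
  step 2: row=0, L[0]='n', prepend. Next row=LF[0]=4
  step 3: row=4, L[4]='N', prepend. Next row=LF[4]=3
  step 4: row=3, L[3]='M', prepend. Next row=LF[3]=1
  step 5: row=1, L[1]='N', prepend. Next row=LF[1]=2
Reversed output: NMNn$

Answer: NMNn$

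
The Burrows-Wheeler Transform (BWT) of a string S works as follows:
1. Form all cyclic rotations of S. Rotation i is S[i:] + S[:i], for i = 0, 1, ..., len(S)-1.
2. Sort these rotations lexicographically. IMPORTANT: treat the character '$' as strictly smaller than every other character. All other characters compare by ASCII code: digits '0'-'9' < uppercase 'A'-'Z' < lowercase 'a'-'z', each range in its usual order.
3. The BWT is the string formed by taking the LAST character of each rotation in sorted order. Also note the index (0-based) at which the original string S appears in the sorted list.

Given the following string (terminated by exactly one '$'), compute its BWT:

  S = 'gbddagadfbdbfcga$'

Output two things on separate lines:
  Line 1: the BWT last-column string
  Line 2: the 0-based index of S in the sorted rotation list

All 17 rotations (rotation i = S[i:]+S[:i]):
  rot[0] = gbddagadfbdbfcga$
  rot[1] = bddagadfbdbfcga$g
  rot[2] = ddagadfbdbfcga$gb
  rot[3] = dagadfbdbfcga$gbd
  rot[4] = agadfbdbfcga$gbdd
  rot[5] = gadfbdbfcga$gbdda
  rot[6] = adfbdbfcga$gbddag
  rot[7] = dfbdbfcga$gbddaga
  rot[8] = fbdbfcga$gbddagad
  rot[9] = bdbfcga$gbddagadf
  rot[10] = dbfcga$gbddagadfb
  rot[11] = bfcga$gbddagadfbd
  rot[12] = fcga$gbddagadfbdb
  rot[13] = cga$gbddagadfbdbf
  rot[14] = ga$gbddagadfbdbfc
  rot[15] = a$gbddagadfbdbfcg
  rot[16] = $gbddagadfbdbfcga
Sorted (with $ < everything):
  sorted[0] = $gbddagadfbdbfcga  (last char: 'a')
  sorted[1] = a$gbddagadfbdbfcg  (last char: 'g')
  sorted[2] = adfbdbfcga$gbddag  (last char: 'g')
  sorted[3] = agadfbdbfcga$gbdd  (last char: 'd')
  sorted[4] = bdbfcga$gbddagadf  (last char: 'f')
  sorted[5] = bddagadfbdbfcga$g  (last char: 'g')
  sorted[6] = bfcga$gbddagadfbd  (last char: 'd')
  sorted[7] = cga$gbddagadfbdbf  (last char: 'f')
  sorted[8] = dagadfbdbfcga$gbd  (last char: 'd')
  sorted[9] = dbfcga$gbddagadfb  (last char: 'b')
  sorted[10] = ddagadfbdbfcga$gb  (last char: 'b')
  sorted[11] = dfbdbfcga$gbddaga  (last char: 'a')
  sorted[12] = fbdbfcga$gbddagad  (last char: 'd')
  sorted[13] = fcga$gbddagadfbdb  (last char: 'b')
  sorted[14] = ga$gbddagadfbdbfc  (last char: 'c')
  sorted[15] = gadfbdbfcga$gbdda  (last char: 'a')
  sorted[16] = gbddagadfbdbfcga$  (last char: '$')
Last column: aggdfgdfdbbadbca$
Original string S is at sorted index 16

Answer: aggdfgdfdbbadbca$
16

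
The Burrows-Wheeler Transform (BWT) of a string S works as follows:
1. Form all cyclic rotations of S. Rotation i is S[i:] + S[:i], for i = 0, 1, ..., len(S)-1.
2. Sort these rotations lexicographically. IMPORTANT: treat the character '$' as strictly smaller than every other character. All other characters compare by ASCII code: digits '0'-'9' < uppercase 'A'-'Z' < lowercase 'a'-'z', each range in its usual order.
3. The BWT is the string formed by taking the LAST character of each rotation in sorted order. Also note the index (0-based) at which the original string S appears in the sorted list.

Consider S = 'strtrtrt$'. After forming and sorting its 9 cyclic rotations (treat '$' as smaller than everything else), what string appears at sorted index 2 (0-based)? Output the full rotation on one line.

Answer: rtrt$strt

Derivation:
All 9 rotations (rotation i = S[i:]+S[:i]):
  rot[0] = strtrtrt$
  rot[1] = trtrtrt$s
  rot[2] = rtrtrt$st
  rot[3] = trtrt$str
  rot[4] = rtrt$strt
  rot[5] = trt$strtr
  rot[6] = rt$strtrt
  rot[7] = t$strtrtr
  rot[8] = $strtrtrt
Sorted (with $ < everything):
  sorted[0] = $strtrtrt
  sorted[1] = rt$strtrt
  sorted[2] = rtrt$strt
  sorted[3] = rtrtrt$st
  sorted[4] = strtrtrt$
  sorted[5] = t$strtrtr
  sorted[6] = trt$strtr
  sorted[7] = trtrt$str
  sorted[8] = trtrtrt$s
sorted[2] = rtrt$strt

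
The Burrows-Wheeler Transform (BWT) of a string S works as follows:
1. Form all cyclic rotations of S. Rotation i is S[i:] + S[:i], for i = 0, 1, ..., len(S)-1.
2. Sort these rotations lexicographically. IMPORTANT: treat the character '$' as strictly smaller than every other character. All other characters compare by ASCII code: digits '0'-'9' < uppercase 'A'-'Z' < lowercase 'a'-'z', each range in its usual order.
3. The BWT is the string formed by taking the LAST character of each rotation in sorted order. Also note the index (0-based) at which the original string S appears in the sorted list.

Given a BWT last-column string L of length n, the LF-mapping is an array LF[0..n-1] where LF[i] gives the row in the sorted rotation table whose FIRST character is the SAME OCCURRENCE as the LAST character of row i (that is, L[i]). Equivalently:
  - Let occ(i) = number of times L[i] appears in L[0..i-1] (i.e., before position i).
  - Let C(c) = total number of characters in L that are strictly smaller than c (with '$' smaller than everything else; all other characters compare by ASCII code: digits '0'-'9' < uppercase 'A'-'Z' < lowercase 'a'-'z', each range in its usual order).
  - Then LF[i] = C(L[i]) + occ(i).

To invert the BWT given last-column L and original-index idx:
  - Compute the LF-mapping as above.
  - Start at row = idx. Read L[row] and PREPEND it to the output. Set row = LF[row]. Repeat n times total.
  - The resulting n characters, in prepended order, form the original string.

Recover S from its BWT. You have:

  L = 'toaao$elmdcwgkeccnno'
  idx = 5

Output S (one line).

LF mapping: 18 15 1 2 16 0 7 11 12 6 3 19 9 10 8 4 5 13 14 17
Walk LF starting at row 5, prepending L[row]:
  step 1: row=5, L[5]='$', prepend. Next row=LF[5]=0
  step 2: row=0, L[0]='t', prepend. Next row=LF[0]=18
  step 3: row=18, L[18]='n', prepend. Next row=LF[18]=14
  step 4: row=14, L[14]='e', prepend. Next row=LF[14]=8
  step 5: row=8, L[8]='m', prepend. Next row=LF[8]=12
  step 6: row=12, L[12]='g', prepend. Next row=LF[12]=9
  step 7: row=9, L[9]='d', prepend. Next row=LF[9]=6
  step 8: row=6, L[6]='e', prepend. Next row=LF[6]=7
  step 9: row=7, L[7]='l', prepend. Next row=LF[7]=11
  step 10: row=11, L[11]='w', prepend. Next row=LF[11]=19
  step 11: row=19, L[19]='o', prepend. Next row=LF[19]=17
  step 12: row=17, L[17]='n', prepend. Next row=LF[17]=13
  step 13: row=13, L[13]='k', prepend. Next row=LF[13]=10
  step 14: row=10, L[10]='c', prepend. Next row=LF[10]=3
  step 15: row=3, L[3]='a', prepend. Next row=LF[3]=2
  step 16: row=2, L[2]='a', prepend. Next row=LF[2]=1
  step 17: row=1, L[1]='o', prepend. Next row=LF[1]=15
  step 18: row=15, L[15]='c', prepend. Next row=LF[15]=4
  step 19: row=4, L[4]='o', prepend. Next row=LF[4]=16
  step 20: row=16, L[16]='c', prepend. Next row=LF[16]=5
Reversed output: cocoaacknowledgment$

Answer: cocoaacknowledgment$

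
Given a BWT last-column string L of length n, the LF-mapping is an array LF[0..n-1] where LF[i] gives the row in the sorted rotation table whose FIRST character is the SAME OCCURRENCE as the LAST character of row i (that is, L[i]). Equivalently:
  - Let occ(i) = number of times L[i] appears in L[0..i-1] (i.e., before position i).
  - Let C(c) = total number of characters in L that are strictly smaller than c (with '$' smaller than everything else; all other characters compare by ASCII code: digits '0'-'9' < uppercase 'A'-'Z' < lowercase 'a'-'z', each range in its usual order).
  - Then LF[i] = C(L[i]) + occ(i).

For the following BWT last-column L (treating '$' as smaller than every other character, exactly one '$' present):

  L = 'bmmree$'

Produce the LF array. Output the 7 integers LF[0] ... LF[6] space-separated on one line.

Answer: 1 4 5 6 2 3 0

Derivation:
Char counts: '$':1, 'b':1, 'e':2, 'm':2, 'r':1
C (first-col start): C('$')=0, C('b')=1, C('e')=2, C('m')=4, C('r')=6
L[0]='b': occ=0, LF[0]=C('b')+0=1+0=1
L[1]='m': occ=0, LF[1]=C('m')+0=4+0=4
L[2]='m': occ=1, LF[2]=C('m')+1=4+1=5
L[3]='r': occ=0, LF[3]=C('r')+0=6+0=6
L[4]='e': occ=0, LF[4]=C('e')+0=2+0=2
L[5]='e': occ=1, LF[5]=C('e')+1=2+1=3
L[6]='$': occ=0, LF[6]=C('$')+0=0+0=0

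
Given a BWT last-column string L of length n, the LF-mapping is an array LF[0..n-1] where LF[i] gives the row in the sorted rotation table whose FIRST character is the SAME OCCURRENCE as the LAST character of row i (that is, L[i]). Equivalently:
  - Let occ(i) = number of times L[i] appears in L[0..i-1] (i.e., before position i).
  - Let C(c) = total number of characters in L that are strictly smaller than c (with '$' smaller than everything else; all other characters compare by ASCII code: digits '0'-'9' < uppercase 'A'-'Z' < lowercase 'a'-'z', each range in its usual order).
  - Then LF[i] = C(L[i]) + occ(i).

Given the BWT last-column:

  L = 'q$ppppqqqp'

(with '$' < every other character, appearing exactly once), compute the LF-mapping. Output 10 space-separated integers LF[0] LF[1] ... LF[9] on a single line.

Answer: 6 0 1 2 3 4 7 8 9 5

Derivation:
Char counts: '$':1, 'p':5, 'q':4
C (first-col start): C('$')=0, C('p')=1, C('q')=6
L[0]='q': occ=0, LF[0]=C('q')+0=6+0=6
L[1]='$': occ=0, LF[1]=C('$')+0=0+0=0
L[2]='p': occ=0, LF[2]=C('p')+0=1+0=1
L[3]='p': occ=1, LF[3]=C('p')+1=1+1=2
L[4]='p': occ=2, LF[4]=C('p')+2=1+2=3
L[5]='p': occ=3, LF[5]=C('p')+3=1+3=4
L[6]='q': occ=1, LF[6]=C('q')+1=6+1=7
L[7]='q': occ=2, LF[7]=C('q')+2=6+2=8
L[8]='q': occ=3, LF[8]=C('q')+3=6+3=9
L[9]='p': occ=4, LF[9]=C('p')+4=1+4=5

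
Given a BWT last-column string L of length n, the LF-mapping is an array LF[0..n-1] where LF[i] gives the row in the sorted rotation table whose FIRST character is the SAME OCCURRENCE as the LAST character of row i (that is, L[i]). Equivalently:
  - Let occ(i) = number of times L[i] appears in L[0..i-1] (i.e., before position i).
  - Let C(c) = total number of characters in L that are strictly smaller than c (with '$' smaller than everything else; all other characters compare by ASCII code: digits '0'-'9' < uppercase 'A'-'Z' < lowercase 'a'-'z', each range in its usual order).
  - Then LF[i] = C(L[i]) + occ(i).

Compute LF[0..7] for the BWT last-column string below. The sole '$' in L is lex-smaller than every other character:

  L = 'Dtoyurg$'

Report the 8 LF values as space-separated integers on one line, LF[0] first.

Char counts: '$':1, 'D':1, 'g':1, 'o':1, 'r':1, 't':1, 'u':1, 'y':1
C (first-col start): C('$')=0, C('D')=1, C('g')=2, C('o')=3, C('r')=4, C('t')=5, C('u')=6, C('y')=7
L[0]='D': occ=0, LF[0]=C('D')+0=1+0=1
L[1]='t': occ=0, LF[1]=C('t')+0=5+0=5
L[2]='o': occ=0, LF[2]=C('o')+0=3+0=3
L[3]='y': occ=0, LF[3]=C('y')+0=7+0=7
L[4]='u': occ=0, LF[4]=C('u')+0=6+0=6
L[5]='r': occ=0, LF[5]=C('r')+0=4+0=4
L[6]='g': occ=0, LF[6]=C('g')+0=2+0=2
L[7]='$': occ=0, LF[7]=C('$')+0=0+0=0

Answer: 1 5 3 7 6 4 2 0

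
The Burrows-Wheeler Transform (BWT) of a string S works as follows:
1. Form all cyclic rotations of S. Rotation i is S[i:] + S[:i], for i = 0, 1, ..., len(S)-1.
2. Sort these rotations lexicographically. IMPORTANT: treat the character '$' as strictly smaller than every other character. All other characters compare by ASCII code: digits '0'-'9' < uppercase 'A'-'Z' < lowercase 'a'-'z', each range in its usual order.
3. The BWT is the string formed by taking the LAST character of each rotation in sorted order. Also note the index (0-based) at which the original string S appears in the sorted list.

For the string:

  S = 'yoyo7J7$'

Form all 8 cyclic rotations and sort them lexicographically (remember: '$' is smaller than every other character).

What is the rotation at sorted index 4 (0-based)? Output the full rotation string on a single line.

All 8 rotations (rotation i = S[i:]+S[:i]):
  rot[0] = yoyo7J7$
  rot[1] = oyo7J7$y
  rot[2] = yo7J7$yo
  rot[3] = o7J7$yoy
  rot[4] = 7J7$yoyo
  rot[5] = J7$yoyo7
  rot[6] = 7$yoyo7J
  rot[7] = $yoyo7J7
Sorted (with $ < everything):
  sorted[0] = $yoyo7J7
  sorted[1] = 7$yoyo7J
  sorted[2] = 7J7$yoyo
  sorted[3] = J7$yoyo7
  sorted[4] = o7J7$yoy
  sorted[5] = oyo7J7$y
  sorted[6] = yo7J7$yo
  sorted[7] = yoyo7J7$
sorted[4] = o7J7$yoy

Answer: o7J7$yoy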